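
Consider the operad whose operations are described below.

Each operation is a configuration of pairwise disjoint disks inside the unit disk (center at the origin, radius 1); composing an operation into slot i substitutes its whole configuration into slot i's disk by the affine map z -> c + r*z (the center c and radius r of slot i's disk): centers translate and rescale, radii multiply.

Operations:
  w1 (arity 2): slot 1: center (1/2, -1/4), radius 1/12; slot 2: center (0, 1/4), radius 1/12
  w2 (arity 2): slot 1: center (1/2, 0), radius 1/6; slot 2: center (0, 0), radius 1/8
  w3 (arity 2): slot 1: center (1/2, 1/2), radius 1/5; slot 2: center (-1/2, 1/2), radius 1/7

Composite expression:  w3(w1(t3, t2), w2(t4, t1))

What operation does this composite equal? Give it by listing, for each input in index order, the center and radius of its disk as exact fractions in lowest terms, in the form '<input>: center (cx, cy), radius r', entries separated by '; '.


t1: center (-1/2, 1/2), radius 1/56; t2: center (1/2, 11/20), radius 1/60; t3: center (3/5, 9/20), radius 1/60; t4: center (-3/7, 1/2), radius 1/42

Each t-disk chains the slot maps above it in w3; radii multiply.
for t3, the 2-step affine chain lands on center (3/5, 9/20), radius 1/60
for t2, the 2-step affine chain lands on center (1/2, 11/20), radius 1/60
for t4, the 2-step affine chain lands on center (-3/7, 1/2), radius 1/42
for t1, the 2-step affine chain lands on center (-1/2, 1/2), radius 1/56


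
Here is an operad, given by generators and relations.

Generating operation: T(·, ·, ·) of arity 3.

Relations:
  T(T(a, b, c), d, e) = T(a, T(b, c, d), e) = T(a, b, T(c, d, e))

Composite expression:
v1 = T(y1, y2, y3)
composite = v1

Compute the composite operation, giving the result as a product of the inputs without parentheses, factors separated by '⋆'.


y1 ⋆ y2 ⋆ y3

All parenthesizations of T agree; list the y-inputs left to right.
T(y1, y2, y3) collapses to y1 ⋆ y2 ⋆ y3


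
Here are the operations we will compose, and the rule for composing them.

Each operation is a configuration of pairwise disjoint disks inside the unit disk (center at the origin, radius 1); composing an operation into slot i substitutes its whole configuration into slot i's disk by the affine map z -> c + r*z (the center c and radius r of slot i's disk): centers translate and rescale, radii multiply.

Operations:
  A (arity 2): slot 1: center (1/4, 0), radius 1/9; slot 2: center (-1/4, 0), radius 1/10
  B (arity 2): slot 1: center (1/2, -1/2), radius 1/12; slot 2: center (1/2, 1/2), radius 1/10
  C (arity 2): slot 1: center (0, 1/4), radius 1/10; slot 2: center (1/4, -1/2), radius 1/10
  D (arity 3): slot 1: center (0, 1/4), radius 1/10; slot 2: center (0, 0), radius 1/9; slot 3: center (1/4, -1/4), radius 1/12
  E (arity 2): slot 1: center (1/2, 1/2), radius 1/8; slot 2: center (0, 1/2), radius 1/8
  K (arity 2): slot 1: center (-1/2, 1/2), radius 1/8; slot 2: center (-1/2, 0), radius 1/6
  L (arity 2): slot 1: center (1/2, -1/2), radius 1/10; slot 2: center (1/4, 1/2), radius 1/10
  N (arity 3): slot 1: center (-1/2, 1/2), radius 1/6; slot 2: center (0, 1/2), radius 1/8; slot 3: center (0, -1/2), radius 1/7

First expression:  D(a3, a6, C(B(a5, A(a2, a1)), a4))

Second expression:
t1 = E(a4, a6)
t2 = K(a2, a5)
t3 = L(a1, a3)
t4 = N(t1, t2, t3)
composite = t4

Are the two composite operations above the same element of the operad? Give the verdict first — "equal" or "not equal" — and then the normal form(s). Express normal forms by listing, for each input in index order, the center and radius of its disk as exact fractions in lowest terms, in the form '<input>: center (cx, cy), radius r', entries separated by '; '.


The first composite normalizes to a1: center (1219/4800, -9/40), radius 1/12000; a2: center (407/1600, -9/40), radius 1/10800; a3: center (0, 1/4), radius 1/10; a4: center (13/48, -7/24), radius 1/120; a5: center (61/240, -7/30), radius 1/1440; a6: center (0, 0), radius 1/9
The second composite normalizes to a1: center (1/14, -4/7), radius 1/70; a2: center (-1/16, 9/16), radius 1/64; a3: center (1/28, -3/7), radius 1/70; a4: center (-5/12, 7/12), radius 1/48; a5: center (-1/16, 1/2), radius 1/48; a6: center (-1/2, 7/12), radius 1/48
Distinct normal forms: not equal.

not equal; first: a1: center (1219/4800, -9/40), radius 1/12000; a2: center (407/1600, -9/40), radius 1/10800; a3: center (0, 1/4), radius 1/10; a4: center (13/48, -7/24), radius 1/120; a5: center (61/240, -7/30), radius 1/1440; a6: center (0, 0), radius 1/9; second: a1: center (1/14, -4/7), radius 1/70; a2: center (-1/16, 9/16), radius 1/64; a3: center (1/28, -3/7), radius 1/70; a4: center (-5/12, 7/12), radius 1/48; a5: center (-1/16, 1/2), radius 1/48; a6: center (-1/2, 7/12), radius 1/48


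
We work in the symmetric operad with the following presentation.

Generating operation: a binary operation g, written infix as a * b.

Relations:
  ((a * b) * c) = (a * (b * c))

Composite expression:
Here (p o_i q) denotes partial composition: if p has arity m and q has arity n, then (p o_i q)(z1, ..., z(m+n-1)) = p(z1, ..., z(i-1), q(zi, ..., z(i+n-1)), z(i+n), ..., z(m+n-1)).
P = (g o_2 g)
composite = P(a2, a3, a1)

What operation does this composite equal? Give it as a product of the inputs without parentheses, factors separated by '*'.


a2 * a3 * a1

Every regrouping of g is equal, so read the a-inputs in written order.
(a3 * a1) collapses to a3 * a1
(a2 * (a3 * a1)) collapses to a2 * a3 * a1


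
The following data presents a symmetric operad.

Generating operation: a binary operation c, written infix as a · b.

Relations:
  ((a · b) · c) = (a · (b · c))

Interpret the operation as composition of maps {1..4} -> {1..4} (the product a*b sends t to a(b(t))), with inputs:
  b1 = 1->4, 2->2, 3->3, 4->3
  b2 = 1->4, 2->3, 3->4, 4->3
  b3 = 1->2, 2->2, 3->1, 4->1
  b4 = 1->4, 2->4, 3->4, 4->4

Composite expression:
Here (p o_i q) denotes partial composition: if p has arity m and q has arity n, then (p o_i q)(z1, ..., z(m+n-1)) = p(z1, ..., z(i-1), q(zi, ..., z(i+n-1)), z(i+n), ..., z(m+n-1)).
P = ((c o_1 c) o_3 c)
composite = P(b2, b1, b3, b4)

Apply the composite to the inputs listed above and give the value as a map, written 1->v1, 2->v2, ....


(b2 · b1) = 1->3, 2->3, 3->4, 4->4
(b3 · b4) = 1->1, 2->1, 3->1, 4->1
((b2 · b1) · (b3 · b4)) = 1->3, 2->3, 3->3, 4->3

1->3, 2->3, 3->3, 4->3


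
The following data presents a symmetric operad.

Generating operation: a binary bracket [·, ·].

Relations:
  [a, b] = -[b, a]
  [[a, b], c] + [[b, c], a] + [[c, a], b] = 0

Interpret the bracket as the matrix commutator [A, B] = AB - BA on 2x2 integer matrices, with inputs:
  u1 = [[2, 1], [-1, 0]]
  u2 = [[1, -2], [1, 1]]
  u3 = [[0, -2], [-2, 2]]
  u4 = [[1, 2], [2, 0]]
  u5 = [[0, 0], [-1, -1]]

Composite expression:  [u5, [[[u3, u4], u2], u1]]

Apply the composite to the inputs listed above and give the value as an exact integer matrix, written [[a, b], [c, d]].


[[4, 4], [-4, -4]]

[u3, u4] = [[0, -2], [2, 0]]
[[u3, u4], u2] = [[2, 0], [0, -2]]
[[[u3, u4], u2], u1] = [[0, 4], [4, 0]]
[u5, [[[u3, u4], u2], u1]] = [[4, 4], [-4, -4]]


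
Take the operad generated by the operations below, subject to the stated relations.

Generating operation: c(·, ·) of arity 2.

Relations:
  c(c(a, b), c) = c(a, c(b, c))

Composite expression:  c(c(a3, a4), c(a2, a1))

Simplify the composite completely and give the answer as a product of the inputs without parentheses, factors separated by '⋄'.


a3 ⋄ a4 ⋄ a2 ⋄ a1


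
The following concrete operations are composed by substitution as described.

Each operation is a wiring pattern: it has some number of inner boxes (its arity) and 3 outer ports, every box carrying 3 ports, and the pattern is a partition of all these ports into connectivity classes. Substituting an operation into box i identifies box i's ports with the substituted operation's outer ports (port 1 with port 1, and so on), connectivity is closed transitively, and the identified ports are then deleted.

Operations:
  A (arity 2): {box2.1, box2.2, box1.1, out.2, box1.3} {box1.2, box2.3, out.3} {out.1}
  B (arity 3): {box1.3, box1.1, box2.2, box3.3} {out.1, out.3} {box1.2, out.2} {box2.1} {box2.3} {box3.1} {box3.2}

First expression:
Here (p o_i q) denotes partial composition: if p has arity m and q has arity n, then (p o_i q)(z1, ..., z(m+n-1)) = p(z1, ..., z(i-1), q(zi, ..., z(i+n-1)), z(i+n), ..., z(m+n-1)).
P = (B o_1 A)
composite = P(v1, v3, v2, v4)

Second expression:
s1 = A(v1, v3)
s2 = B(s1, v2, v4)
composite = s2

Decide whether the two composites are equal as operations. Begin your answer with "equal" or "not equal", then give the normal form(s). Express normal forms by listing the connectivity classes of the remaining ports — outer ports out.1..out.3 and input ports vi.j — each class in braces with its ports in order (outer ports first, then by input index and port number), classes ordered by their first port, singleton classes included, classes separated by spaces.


equal; both compose to {out.1, out.3} {out.2, v1.1, v1.3, v3.1, v3.2} {v1.2, v2.2, v3.3, v4.3} {v2.1} {v2.3} {v4.1} {v4.2}

Reducing the first expression gives {out.1, out.3} {out.2, v1.1, v1.3, v3.1, v3.2} {v1.2, v2.2, v3.3, v4.3} {v2.1} {v2.3} {v4.1} {v4.2}
Reducing the second expression gives {out.1, out.3} {out.2, v1.1, v1.3, v3.1, v3.2} {v1.2, v2.2, v3.3, v4.3} {v2.1} {v2.3} {v4.1} {v4.2}
Identical normal forms: equal.


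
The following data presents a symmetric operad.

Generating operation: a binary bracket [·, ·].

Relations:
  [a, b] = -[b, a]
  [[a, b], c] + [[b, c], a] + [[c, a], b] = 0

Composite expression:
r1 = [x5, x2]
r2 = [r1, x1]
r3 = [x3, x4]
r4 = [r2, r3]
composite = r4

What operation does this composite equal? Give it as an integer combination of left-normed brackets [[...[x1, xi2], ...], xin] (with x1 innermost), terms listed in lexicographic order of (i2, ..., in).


In the tensor algebra, words opening x1 carry the x1-anchored form.
Composite bracket: [[[x5, x2], x1], [x3, x4]]
The bracket unfolds into 16 signed words via [a, b] = ab - ba (2^4 = 16).
Keep just the words that open with x1:
  word x1x2x5x3x4 has sign +1, contributing +[[[[x1, x2], x5], x3], x4]
  word x1x2x5x4x3 has sign -1, contributing -[[[[x1, x2], x5], x4], x3]
  word x1x5x2x3x4 has sign -1, contributing -[[[[x1, x5], x2], x3], x4]
  word x1x5x2x4x3 has sign +1, contributing +[[[[x1, x5], x2], x4], x3]

[[[[x1, x2], x5], x3], x4] - [[[[x1, x2], x5], x4], x3] - [[[[x1, x5], x2], x3], x4] + [[[[x1, x5], x2], x4], x3]


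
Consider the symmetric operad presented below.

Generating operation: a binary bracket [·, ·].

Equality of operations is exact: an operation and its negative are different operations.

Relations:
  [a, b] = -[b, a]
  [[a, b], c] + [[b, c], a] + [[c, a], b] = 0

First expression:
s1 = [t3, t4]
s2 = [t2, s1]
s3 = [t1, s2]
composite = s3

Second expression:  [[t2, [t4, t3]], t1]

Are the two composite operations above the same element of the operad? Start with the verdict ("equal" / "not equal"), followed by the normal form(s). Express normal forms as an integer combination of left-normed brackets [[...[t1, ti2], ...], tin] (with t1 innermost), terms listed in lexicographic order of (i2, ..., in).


equal — both sides give [[[t1, t2], t3], t4] - [[[t1, t2], t4], t3] - [[[t1, t3], t4], t2] + [[[t1, t4], t3], t2]

The first expression reduces to [[[t1, t2], t3], t4] - [[[t1, t2], t4], t3] - [[[t1, t3], t4], t2] + [[[t1, t4], t3], t2]
The second expression reduces to [[[t1, t2], t3], t4] - [[[t1, t2], t4], t3] - [[[t1, t3], t4], t2] + [[[t1, t4], t3], t2]
Same normal form: equal.


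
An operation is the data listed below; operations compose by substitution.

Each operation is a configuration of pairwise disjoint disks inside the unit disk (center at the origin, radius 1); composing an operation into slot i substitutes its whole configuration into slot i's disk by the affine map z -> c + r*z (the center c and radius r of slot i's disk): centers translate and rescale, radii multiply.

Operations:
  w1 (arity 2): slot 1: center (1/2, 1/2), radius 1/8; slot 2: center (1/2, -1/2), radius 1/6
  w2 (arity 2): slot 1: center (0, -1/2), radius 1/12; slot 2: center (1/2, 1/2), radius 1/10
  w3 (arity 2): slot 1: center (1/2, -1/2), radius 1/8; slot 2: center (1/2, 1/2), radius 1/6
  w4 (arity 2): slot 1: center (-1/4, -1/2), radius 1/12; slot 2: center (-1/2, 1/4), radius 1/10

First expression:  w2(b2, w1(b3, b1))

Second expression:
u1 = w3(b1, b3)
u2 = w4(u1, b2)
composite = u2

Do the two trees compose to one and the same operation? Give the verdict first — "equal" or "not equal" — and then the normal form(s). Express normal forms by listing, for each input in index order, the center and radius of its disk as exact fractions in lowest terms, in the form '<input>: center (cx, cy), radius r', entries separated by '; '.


In normal form, the first expression is b1: center (11/20, 9/20), radius 1/60; b2: center (0, -1/2), radius 1/12; b3: center (11/20, 11/20), radius 1/80
In normal form, the second expression is b1: center (-5/24, -13/24), radius 1/96; b2: center (-1/2, 1/4), radius 1/10; b3: center (-5/24, -11/24), radius 1/72
Different reductions; not equal.

not equal: they reduce to b1: center (11/20, 9/20), radius 1/60; b2: center (0, -1/2), radius 1/12; b3: center (11/20, 11/20), radius 1/80 and b1: center (-5/24, -13/24), radius 1/96; b2: center (-1/2, 1/4), radius 1/10; b3: center (-5/24, -11/24), radius 1/72


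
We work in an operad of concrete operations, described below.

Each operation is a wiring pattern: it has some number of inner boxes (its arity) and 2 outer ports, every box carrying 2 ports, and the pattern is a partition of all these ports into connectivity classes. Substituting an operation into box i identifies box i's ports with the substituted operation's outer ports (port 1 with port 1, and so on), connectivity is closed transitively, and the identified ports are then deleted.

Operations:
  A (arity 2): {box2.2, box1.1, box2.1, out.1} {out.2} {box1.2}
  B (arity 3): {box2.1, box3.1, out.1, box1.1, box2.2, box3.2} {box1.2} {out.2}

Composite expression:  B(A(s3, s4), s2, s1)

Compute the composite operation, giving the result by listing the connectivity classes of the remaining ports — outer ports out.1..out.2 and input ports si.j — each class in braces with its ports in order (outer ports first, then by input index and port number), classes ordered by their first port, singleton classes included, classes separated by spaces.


{out.1, s1.1, s1.2, s2.1, s2.2, s3.1, s4.1, s4.2} {out.2} {s3.2}

Substituting into B glues patterns; closure does the rest.
the subtree at A composes to {out.1, s3.1, s4.1, s4.2} {out.2} {s3.2} on (s3, s4); out.j = own outer ports
the subtree at B composes to {out.1, s1.1, s1.2, s2.1, s2.2, s3.1, s4.1, s4.2} {out.2} {s3.2} on (s3, s4, s2, s1); out.j = own outer ports


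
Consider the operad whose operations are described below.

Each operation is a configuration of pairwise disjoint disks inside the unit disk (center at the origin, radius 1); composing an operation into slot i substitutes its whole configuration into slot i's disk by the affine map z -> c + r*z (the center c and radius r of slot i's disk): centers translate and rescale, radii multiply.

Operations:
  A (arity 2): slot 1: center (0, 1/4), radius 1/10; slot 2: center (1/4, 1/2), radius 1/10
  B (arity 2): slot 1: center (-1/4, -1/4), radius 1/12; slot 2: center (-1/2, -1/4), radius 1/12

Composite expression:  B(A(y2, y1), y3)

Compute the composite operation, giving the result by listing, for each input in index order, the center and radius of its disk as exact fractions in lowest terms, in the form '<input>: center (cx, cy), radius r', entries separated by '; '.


Only the slot chain above each y matters under B; compose those maps.
for y2, the 2-step affine chain lands on center (-1/4, -11/48), radius 1/120
for y1, the 2-step affine chain lands on center (-11/48, -5/24), radius 1/120
for y3, the 1-step affine chain lands on center (-1/2, -1/4), radius 1/12

y1: center (-11/48, -5/24), radius 1/120; y2: center (-1/4, -11/48), radius 1/120; y3: center (-1/2, -1/4), radius 1/12


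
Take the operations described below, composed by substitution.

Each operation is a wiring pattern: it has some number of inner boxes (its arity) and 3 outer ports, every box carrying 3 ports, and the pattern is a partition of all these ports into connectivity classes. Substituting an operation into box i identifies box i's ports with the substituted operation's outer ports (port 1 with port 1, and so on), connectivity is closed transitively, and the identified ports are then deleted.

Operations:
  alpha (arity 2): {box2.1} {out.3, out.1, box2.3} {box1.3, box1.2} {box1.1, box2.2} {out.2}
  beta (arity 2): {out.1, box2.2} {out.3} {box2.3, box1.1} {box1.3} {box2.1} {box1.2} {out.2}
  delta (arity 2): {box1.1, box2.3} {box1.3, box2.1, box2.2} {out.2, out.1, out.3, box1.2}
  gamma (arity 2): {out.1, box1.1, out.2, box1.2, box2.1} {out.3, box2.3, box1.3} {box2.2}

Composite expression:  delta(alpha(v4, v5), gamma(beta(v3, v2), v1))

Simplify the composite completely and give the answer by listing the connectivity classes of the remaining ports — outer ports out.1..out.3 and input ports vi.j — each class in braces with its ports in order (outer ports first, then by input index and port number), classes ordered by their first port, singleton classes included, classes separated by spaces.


{out.1, out.2, out.3} {v1.1, v1.3, v2.2, v5.3} {v1.2} {v2.1} {v2.3, v3.1} {v3.2} {v3.3} {v4.1, v5.2} {v4.2, v4.3} {v5.1}

Two ports join when wires chain via delta-identified ports.
after alpha, the pattern on (v4, v5) reads {out.1, out.3, v5.3} {out.2} {v4.1, v5.2} {v4.2, v4.3} {v5.1} (out.j = its outer ports)
after beta, the pattern on (v3, v2) reads {out.1, v2.2} {out.2} {out.3} {v2.1} {v2.3, v3.1} {v3.2} {v3.3} (out.j = its outer ports)
after gamma, the pattern on (v3, v2, v1) reads {out.1, out.2, v1.1, v2.2} {out.3, v1.3} {v1.2} {v2.1} {v2.3, v3.1} {v3.2} {v3.3} (out.j = its outer ports)
after delta, the pattern on (v4, v5, v3, v2, v1) reads {out.1, out.2, out.3} {v1.1, v1.3, v2.2, v5.3} {v1.2} {v2.1} {v2.3, v3.1} {v3.2} {v3.3} {v4.1, v5.2} {v4.2, v4.3} {v5.1} (out.j = its outer ports)


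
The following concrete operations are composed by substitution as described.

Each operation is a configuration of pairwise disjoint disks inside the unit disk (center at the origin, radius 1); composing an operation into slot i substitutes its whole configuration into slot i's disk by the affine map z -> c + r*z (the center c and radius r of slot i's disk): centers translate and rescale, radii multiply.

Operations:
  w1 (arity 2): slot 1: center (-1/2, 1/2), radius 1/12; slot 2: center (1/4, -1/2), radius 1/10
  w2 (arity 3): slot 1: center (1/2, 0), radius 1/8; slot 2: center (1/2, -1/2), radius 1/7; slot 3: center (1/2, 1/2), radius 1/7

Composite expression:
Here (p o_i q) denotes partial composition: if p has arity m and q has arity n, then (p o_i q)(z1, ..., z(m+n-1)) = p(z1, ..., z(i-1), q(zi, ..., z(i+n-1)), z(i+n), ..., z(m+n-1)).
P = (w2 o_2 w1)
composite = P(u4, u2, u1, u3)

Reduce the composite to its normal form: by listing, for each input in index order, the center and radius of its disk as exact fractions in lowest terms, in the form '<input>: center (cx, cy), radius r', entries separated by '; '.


Nesting under w2 composes maps z -> c + r*z down each u-path.
tracing u4 down its 1-map path: center (1/2, 0), radius 1/8
tracing u2 down its 2-map path: center (3/7, -3/7), radius 1/84
tracing u1 down its 2-map path: center (15/28, -4/7), radius 1/70
tracing u3 down its 1-map path: center (1/2, 1/2), radius 1/7

u1: center (15/28, -4/7), radius 1/70; u2: center (3/7, -3/7), radius 1/84; u3: center (1/2, 1/2), radius 1/7; u4: center (1/2, 0), radius 1/8


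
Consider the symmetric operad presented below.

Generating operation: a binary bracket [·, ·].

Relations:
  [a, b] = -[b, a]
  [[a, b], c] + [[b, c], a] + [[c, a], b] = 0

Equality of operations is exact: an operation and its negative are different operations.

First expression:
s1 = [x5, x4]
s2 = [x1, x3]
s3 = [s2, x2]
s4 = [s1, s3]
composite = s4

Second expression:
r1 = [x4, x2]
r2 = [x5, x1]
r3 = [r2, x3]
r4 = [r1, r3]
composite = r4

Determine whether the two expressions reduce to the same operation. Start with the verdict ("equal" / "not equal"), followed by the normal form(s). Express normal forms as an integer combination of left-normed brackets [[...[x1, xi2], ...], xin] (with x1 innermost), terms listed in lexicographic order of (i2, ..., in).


not equal: they reduce to [[[[x1, x3], x2], x4], x5] - [[[[x1, x3], x2], x5], x4] and -[[[[x1, x5], x3], x2], x4] + [[[[x1, x5], x3], x4], x2]

The first composite normalizes to [[[[x1, x3], x2], x4], x5] - [[[[x1, x3], x2], x5], x4]
The second composite normalizes to -[[[[x1, x5], x3], x2], x4] + [[[[x1, x5], x3], x4], x2]
No match — not equal.


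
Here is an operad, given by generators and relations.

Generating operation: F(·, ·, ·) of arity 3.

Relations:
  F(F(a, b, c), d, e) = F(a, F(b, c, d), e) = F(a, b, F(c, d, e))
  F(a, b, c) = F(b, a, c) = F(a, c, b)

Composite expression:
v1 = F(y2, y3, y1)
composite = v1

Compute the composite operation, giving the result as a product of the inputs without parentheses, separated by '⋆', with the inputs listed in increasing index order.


y1 ⋆ y2 ⋆ y3

Key point: F commutes, so take the y-inputs in any fixed order.
F(y2, y3, y1) linearizes to y2 ⋆ y3 ⋆ y1
sorting the factors by input index: y1 ⋆ y2 ⋆ y3


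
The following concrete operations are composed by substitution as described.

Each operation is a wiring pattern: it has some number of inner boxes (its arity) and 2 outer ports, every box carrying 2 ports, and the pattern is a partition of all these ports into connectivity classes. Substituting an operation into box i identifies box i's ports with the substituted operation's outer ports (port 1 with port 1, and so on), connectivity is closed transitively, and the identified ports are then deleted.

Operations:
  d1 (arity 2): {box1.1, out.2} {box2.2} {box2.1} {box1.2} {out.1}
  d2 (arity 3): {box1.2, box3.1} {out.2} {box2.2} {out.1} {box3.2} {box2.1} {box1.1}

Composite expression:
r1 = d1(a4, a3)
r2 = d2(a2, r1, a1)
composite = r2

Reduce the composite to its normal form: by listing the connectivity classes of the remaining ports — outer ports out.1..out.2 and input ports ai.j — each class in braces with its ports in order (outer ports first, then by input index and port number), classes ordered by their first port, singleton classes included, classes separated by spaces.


Two ports join when wires chain via d2-identified ports.
the subtree at d1 composes to {out.1} {out.2, a4.1} {a3.1} {a3.2} {a4.2} on (a4, a3); out.j = own outer ports
the subtree at d2 composes to {out.1} {out.2} {a1.1, a2.2} {a1.2} {a2.1} {a3.1} {a3.2} {a4.1} {a4.2} on (a2, a4, a3, a1); out.j = own outer ports

{out.1} {out.2} {a1.1, a2.2} {a1.2} {a2.1} {a3.1} {a3.2} {a4.1} {a4.2}


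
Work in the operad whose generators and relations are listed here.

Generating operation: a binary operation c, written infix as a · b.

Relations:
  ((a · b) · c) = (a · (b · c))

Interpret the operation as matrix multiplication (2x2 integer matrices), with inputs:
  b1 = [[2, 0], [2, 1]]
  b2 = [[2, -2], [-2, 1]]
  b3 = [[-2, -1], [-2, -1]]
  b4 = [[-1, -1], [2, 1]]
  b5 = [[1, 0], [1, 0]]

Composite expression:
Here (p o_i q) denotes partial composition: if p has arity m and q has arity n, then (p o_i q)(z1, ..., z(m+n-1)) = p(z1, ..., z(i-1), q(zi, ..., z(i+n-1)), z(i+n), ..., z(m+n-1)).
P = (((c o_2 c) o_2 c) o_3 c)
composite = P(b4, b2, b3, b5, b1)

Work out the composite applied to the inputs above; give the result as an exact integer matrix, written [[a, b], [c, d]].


(b3 · b5) = [[-3, 0], [-3, 0]]
(b2 · (b3 · b5)) = [[0, 0], [3, 0]]
((b2 · (b3 · b5)) · b1) = [[0, 0], [6, 0]]
(b4 · ((b2 · (b3 · b5)) · b1)) = [[-6, 0], [6, 0]]

[[-6, 0], [6, 0]]


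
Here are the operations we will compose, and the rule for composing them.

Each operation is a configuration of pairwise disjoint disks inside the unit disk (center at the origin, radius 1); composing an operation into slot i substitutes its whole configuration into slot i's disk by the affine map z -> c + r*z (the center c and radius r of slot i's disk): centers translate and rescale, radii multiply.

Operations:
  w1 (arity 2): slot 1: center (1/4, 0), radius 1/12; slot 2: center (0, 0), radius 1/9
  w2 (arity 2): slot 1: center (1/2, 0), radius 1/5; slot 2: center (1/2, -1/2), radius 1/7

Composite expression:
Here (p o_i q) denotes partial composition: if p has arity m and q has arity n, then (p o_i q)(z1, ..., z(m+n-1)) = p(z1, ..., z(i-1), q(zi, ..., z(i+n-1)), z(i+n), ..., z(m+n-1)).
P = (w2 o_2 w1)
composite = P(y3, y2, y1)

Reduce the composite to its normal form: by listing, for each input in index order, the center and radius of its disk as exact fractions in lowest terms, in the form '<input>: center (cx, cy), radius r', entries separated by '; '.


y1: center (1/2, -1/2), radius 1/63; y2: center (15/28, -1/2), radius 1/84; y3: center (1/2, 0), radius 1/5

Each y-disk chains the slot maps above it in w2; radii multiply.
for y3, the 1-step affine chain lands on center (1/2, 0), radius 1/5
for y2, the 2-step affine chain lands on center (15/28, -1/2), radius 1/84
for y1, the 2-step affine chain lands on center (1/2, -1/2), radius 1/63


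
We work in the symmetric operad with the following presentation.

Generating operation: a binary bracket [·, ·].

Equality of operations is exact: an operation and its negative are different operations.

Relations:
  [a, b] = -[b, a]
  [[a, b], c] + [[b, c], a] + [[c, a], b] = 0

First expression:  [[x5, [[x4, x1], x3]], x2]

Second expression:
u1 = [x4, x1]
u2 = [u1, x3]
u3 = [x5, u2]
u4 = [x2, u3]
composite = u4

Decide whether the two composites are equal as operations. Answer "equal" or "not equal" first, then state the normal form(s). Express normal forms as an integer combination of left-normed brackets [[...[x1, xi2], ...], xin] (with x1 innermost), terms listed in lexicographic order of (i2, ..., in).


not equal; the first gives [[[[x1, x4], x3], x5], x2] and the second -[[[[x1, x4], x3], x5], x2]

The first expression, normalized: [[[[x1, x4], x3], x5], x2]
The second expression, normalized: -[[[[x1, x4], x3], x5], x2]
Different reductions; not equal.


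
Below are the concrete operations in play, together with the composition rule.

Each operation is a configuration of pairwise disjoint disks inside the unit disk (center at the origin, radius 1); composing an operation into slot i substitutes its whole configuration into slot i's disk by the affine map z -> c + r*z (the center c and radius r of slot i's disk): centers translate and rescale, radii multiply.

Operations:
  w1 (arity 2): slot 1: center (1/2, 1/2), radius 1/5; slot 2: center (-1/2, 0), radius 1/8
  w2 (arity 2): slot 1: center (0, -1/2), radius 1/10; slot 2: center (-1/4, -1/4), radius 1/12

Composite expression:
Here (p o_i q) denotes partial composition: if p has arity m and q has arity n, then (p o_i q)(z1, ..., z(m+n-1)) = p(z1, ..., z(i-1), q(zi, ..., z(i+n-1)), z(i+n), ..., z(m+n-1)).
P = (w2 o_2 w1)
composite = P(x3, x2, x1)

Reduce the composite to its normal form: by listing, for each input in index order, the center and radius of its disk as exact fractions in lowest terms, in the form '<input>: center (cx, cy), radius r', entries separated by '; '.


Below w2, radii multiply path by path; the x-disk centers shift.
input x3: applying the 1 nested substitution gives center (0, -1/2), radius 1/10
input x2: applying the 2 nested substitutions gives center (-5/24, -5/24), radius 1/60
input x1: applying the 2 nested substitutions gives center (-7/24, -1/4), radius 1/96

x1: center (-7/24, -1/4), radius 1/96; x2: center (-5/24, -5/24), radius 1/60; x3: center (0, -1/2), radius 1/10


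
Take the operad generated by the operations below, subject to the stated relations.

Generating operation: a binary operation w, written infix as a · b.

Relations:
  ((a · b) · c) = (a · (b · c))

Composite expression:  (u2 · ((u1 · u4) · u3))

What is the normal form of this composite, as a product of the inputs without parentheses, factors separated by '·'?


Associativity of w dissolves the nesting; only the u-input order survives.
(u1 · u4) spells out as u1 · u4
((u1 · u4) · u3) spells out as u1 · u4 · u3
(u2 · ((u1 · u4) · u3)) spells out as u2 · u1 · u4 · u3

u2 · u1 · u4 · u3


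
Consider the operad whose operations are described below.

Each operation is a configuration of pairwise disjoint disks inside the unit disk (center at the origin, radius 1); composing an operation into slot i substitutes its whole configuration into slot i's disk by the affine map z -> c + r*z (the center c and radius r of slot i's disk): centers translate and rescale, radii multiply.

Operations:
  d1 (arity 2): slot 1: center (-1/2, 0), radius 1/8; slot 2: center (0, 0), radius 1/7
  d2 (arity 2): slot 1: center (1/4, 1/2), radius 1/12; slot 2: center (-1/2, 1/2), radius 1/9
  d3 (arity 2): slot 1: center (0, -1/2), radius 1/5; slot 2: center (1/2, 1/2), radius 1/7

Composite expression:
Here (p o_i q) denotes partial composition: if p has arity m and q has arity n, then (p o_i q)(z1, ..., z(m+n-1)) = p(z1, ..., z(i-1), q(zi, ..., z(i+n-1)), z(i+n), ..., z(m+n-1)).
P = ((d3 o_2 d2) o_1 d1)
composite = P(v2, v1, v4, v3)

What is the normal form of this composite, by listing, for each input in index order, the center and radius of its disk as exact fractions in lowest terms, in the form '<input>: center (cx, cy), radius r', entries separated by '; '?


Affine substitution under d3: radii multiply and v-centers shift.
v2: after 2 affine steps, its disk has center (-1/10, -1/2), radius 1/40
v1: after 2 affine steps, its disk has center (0, -1/2), radius 1/35
v4: after 2 affine steps, its disk has center (15/28, 4/7), radius 1/84
v3: after 2 affine steps, its disk has center (3/7, 4/7), radius 1/63

v1: center (0, -1/2), radius 1/35; v2: center (-1/10, -1/2), radius 1/40; v3: center (3/7, 4/7), radius 1/63; v4: center (15/28, 4/7), radius 1/84


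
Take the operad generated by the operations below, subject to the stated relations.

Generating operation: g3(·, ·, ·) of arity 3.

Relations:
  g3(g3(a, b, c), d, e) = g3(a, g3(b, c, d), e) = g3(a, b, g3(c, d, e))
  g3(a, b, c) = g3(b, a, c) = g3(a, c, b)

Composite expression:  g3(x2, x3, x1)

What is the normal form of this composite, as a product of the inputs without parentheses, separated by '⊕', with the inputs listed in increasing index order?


Key point: g3 commutes, so take the x-inputs in any fixed order.
g3(x2, x3, x1) reduces to x2 ⊕ x3 ⊕ x1
sorting the factors by input index: x1 ⊕ x2 ⊕ x3

x1 ⊕ x2 ⊕ x3


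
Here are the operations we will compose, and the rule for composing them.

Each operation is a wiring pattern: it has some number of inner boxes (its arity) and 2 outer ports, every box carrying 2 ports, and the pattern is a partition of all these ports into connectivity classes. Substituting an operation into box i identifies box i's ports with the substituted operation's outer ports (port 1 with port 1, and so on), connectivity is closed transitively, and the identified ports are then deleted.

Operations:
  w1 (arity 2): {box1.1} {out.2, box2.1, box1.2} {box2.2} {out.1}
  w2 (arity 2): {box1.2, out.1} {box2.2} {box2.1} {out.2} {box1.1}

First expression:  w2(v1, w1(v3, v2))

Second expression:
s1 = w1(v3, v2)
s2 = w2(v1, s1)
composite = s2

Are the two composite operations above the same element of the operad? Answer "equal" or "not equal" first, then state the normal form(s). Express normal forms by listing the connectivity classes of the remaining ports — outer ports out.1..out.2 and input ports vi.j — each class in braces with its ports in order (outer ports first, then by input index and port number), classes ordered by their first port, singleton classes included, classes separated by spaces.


equal; the common form is {out.1, v1.2} {out.2} {v1.1} {v2.1, v3.2} {v2.2} {v3.1}

Normal form of the first expression: {out.1, v1.2} {out.2} {v1.1} {v2.1, v3.2} {v2.2} {v3.1}
Normal form of the second expression: {out.1, v1.2} {out.2} {v1.1} {v2.1, v3.2} {v2.2} {v3.1}
The forms coincide; equal.


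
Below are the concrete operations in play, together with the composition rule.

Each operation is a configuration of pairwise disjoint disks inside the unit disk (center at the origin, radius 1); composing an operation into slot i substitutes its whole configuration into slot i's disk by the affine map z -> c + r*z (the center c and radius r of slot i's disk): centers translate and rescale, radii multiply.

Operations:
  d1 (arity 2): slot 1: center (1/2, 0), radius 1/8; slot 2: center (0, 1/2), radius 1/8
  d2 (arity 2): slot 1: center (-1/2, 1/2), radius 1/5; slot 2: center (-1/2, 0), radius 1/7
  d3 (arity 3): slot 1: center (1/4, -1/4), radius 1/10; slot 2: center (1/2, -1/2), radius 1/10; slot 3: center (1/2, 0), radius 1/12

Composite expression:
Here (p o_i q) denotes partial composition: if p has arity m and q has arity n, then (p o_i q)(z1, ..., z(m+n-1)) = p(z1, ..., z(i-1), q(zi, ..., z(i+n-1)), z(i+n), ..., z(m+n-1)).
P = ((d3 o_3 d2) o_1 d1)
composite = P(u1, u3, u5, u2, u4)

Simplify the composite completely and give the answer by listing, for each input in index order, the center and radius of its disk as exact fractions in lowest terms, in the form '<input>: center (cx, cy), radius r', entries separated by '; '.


u1: center (3/10, -1/4), radius 1/80; u2: center (11/24, 1/24), radius 1/60; u3: center (1/4, -1/5), radius 1/80; u4: center (11/24, 0), radius 1/84; u5: center (1/2, -1/2), radius 1/10

Each u-disk chains the slot maps above it in d3; radii multiply.
for u1, the 2-step affine chain lands on center (3/10, -1/4), radius 1/80
for u3, the 2-step affine chain lands on center (1/4, -1/5), radius 1/80
for u5, the 1-step affine chain lands on center (1/2, -1/2), radius 1/10
for u2, the 2-step affine chain lands on center (11/24, 1/24), radius 1/60
for u4, the 2-step affine chain lands on center (11/24, 0), radius 1/84


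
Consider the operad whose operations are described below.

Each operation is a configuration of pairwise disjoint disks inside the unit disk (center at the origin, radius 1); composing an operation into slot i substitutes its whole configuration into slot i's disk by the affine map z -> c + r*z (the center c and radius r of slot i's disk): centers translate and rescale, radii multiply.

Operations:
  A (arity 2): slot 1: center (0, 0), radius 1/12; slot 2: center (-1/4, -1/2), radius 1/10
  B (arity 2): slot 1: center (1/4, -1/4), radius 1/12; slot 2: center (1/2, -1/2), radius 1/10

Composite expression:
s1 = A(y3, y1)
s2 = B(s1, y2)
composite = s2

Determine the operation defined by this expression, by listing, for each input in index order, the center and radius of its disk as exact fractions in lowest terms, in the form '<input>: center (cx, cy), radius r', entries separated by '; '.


Only the slot chain above each y matters under B; compose those maps.
y3 passes through 2 substitutions, ending at center (1/4, -1/4), radius 1/144
y1 passes through 2 substitutions, ending at center (11/48, -7/24), radius 1/120
y2 passes through 1 substitution, ending at center (1/2, -1/2), radius 1/10

y1: center (11/48, -7/24), radius 1/120; y2: center (1/2, -1/2), radius 1/10; y3: center (1/4, -1/4), radius 1/144


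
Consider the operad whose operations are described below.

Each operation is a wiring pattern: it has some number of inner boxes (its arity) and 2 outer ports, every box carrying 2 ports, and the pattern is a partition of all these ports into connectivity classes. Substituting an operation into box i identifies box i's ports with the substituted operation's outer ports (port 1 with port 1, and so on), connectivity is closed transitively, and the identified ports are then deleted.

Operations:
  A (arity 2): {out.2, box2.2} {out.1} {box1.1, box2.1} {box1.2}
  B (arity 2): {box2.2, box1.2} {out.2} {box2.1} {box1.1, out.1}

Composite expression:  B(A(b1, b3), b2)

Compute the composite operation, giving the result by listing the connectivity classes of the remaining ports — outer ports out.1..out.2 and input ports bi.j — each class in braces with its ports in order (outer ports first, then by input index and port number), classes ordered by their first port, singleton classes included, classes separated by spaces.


{out.1} {out.2} {b1.1, b3.1} {b1.2} {b2.1} {b2.2, b3.2}


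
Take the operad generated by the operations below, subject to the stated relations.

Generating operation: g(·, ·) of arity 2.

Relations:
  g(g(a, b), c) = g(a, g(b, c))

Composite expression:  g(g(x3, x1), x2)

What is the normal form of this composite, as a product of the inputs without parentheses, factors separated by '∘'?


Key point: g is associative — brackets drop, the x-order remains.
g(x3, x1) flattens to x3 ∘ x1
g(g(x3, x1), x2) flattens to x3 ∘ x1 ∘ x2

x3 ∘ x1 ∘ x2


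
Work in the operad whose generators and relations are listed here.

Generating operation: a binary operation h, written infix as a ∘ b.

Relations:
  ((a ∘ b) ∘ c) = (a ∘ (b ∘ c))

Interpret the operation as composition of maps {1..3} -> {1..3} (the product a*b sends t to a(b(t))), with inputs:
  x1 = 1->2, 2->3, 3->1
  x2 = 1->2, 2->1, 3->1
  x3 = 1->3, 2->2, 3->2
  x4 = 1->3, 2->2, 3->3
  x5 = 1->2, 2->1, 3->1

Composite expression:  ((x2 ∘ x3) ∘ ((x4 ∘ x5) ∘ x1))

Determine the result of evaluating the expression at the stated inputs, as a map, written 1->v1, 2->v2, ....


1->1, 2->1, 3->1

(x2 ∘ x3) = 1->1, 2->1, 3->1
(x4 ∘ x5) = 1->2, 2->3, 3->3
((x4 ∘ x5) ∘ x1) = 1->3, 2->3, 3->2
((x2 ∘ x3) ∘ ((x4 ∘ x5) ∘ x1)) = 1->1, 2->1, 3->1


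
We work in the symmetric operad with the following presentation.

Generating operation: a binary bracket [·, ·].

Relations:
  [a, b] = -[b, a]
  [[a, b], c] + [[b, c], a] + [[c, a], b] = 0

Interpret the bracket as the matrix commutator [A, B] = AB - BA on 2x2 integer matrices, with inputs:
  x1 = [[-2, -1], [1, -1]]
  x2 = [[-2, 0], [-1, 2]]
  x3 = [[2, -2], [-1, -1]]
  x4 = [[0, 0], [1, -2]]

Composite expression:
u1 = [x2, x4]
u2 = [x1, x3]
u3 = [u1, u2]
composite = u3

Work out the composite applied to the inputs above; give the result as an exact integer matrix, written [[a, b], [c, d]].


[[-10, 0], [12, 10]]

[x2, x4] = [[0, 0], [2, 0]]
[x1, x3] = [[3, 5], [2, -3]]
[[x2, x4], [x1, x3]] = [[-10, 0], [12, 10]]


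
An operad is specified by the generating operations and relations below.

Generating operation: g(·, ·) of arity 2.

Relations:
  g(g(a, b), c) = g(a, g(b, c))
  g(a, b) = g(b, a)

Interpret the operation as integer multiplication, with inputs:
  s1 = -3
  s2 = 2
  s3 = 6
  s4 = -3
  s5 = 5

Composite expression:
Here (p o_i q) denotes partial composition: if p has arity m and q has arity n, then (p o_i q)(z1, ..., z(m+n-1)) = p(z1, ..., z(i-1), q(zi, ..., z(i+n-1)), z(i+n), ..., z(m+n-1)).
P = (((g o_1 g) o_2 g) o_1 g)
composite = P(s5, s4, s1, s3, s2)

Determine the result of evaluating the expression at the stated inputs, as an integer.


g(s5, s4) = -15
g(s1, s3) = -18
g(g(s5, s4), g(s1, s3)) = 270
g(g(g(s5, s4), g(s1, s3)), s2) = 540

540


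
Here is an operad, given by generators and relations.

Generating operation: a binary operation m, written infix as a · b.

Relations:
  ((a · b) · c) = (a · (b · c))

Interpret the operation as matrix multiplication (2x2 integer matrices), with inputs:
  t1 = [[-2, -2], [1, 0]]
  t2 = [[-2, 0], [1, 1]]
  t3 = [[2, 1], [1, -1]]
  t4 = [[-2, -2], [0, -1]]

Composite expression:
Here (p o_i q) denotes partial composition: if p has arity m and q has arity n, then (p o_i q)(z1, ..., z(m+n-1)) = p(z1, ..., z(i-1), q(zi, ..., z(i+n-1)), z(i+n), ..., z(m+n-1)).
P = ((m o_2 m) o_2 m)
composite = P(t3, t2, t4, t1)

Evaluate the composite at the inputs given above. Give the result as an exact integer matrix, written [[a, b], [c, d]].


(t2 · t4) = [[4, 4], [-2, -3]]
((t2 · t4) · t1) = [[-4, -8], [1, 4]]
(t3 · ((t2 · t4) · t1)) = [[-7, -12], [-5, -12]]

[[-7, -12], [-5, -12]]
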